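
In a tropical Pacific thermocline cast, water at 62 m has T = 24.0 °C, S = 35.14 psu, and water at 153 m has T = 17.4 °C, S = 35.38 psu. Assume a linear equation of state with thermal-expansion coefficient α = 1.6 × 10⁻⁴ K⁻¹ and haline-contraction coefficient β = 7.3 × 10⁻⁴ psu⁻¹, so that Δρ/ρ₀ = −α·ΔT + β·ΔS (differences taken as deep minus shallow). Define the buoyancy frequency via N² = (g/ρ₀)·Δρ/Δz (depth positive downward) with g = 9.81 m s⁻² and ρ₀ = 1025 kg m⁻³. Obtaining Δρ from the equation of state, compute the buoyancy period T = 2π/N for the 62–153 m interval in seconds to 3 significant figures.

545 s

ΔT = -6.6 K, ΔS = +0.24 psu (deep − shallow).
Δρ/ρ₀ = −αΔT + βΔS = 1.056 × 10⁻³ + 1.752 × 10⁻⁴ = 1.2312 × 10⁻³, so Δρ ≈ 1.262 kg m⁻³.
N² = (g/ρ₀)·Δρ/Δz = g·(Δρ/ρ₀)/Δz = 9.81 × 1.2312 × 10⁻³ / 91 = 1.3273 × 10⁻⁴ s⁻².
N = √(1.3273 × 10⁻⁴) = 0.011521 rad s⁻¹ → T = 2π/N = 545.37 s ≈ 545 s.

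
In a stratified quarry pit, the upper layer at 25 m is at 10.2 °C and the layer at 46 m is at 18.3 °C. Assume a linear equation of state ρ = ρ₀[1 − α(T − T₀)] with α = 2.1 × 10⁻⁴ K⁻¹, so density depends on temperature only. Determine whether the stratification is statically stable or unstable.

unstable

ΔT = 18.3 − 10.2 = +8.1 K, so Δρ/ρ₀ = −αΔT = -1.701 × 10⁻³.
Δρ/ρ₀ < 0, so Δρ < 0: deeper water is lighter → statically unstable; the column would overturn.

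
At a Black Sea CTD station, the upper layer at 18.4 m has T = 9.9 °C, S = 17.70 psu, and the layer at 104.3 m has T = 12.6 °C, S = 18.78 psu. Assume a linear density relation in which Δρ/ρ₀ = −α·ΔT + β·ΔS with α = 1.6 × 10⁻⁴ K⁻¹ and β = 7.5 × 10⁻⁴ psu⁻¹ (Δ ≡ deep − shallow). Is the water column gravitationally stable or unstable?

stable

ΔT = 12.6 − 9.9 = +2.7 K and ΔS = 18.78 − 17.70 = +1.08 psu (deep − shallow).
−αΔT = -4.32 × 10⁻⁴; βΔS = 8.10 × 10⁻⁴; sum Δρ/ρ₀ = 3.78 × 10⁻⁴.
Δρ/ρ₀ > 0, so Δρ > 0: deeper water is denser → statically stable.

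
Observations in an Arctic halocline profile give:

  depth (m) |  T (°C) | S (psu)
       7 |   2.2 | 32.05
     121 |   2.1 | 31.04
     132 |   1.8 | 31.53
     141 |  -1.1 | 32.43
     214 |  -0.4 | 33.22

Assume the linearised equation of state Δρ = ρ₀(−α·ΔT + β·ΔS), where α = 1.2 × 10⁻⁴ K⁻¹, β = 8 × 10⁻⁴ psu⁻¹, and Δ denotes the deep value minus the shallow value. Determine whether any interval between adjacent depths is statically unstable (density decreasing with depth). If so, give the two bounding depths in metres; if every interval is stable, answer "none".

7–121 m

Evaluate Δρ/ρ₀ = −αΔT + βΔS across each adjacent pair:
  7–121 m: −αΔT+βΔS = −(1.2 × 10⁻⁴)(-0.1)+(8 × 10⁻⁴)(-1.01) = -8.0 × 10⁻⁴ → UNSTABLE
  121–132 m: −αΔT+βΔS = −(1.2 × 10⁻⁴)(-0.3)+(8 × 10⁻⁴)(+0.49) = 4.3 × 10⁻⁴ → stable
  132–141 m: −αΔT+βΔS = −(1.2 × 10⁻⁴)(-2.9)+(8 × 10⁻⁴)(+0.90) = 1.1 × 10⁻³ → stable
  141–214 m: −αΔT+βΔS = −(1.2 × 10⁻⁴)(+0.7)+(8 × 10⁻⁴)(+0.79) = 5.5 × 10⁻⁴ → stable
The 7–121 m interval has Δρ < 0: lighter water underlies denser water.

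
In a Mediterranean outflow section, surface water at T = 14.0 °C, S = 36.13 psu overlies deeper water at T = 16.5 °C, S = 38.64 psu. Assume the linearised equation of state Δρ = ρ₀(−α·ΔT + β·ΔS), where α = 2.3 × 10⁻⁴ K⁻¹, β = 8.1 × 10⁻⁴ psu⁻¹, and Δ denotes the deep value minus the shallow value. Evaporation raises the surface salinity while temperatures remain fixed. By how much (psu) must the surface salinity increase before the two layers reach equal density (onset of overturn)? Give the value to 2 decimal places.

Neutral buoyancy requires −α(T_deep − T_surf) + β(S_deep − S_surf′) = 0.
S_surf′ = S_deep − (α/β)·ΔT = 38.64 − (2.3 × 10⁻⁴/8.1 × 10⁻⁴)·(+2.5) = 37.9301 psu.
Increase required: 37.9301 − 36.13 = 1.8001 psu.

1.80 psu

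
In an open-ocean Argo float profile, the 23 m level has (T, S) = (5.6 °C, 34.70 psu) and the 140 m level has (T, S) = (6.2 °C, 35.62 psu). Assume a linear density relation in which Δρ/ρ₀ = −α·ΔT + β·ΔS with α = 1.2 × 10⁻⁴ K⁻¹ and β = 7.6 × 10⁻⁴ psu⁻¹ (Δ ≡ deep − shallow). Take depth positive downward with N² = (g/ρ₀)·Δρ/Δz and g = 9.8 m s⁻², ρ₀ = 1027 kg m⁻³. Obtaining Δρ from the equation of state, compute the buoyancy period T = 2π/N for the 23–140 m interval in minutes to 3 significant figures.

14.4 min

ΔT = +0.6 K, ΔS = +0.92 psu (deep − shallow).
Δρ/ρ₀ = −αΔT + βΔS = -7.20 × 10⁻⁵ + 6.992 × 10⁻⁴ = 6.272 × 10⁻⁴, so Δρ ≈ 0.6441 kg m⁻³.
N² = (g/ρ₀)·Δρ/Δz = g·(Δρ/ρ₀)/Δz = 9.8 × 6.272 × 10⁻⁴ / 117 = 5.2535 × 10⁻⁵ s⁻².
N = √(5.2535 × 10⁻⁵) = 7.2481 × 10⁻³ rad s⁻¹ → T = 2π/N = 866.87 s = 14.448 min ≈ 14.4 min.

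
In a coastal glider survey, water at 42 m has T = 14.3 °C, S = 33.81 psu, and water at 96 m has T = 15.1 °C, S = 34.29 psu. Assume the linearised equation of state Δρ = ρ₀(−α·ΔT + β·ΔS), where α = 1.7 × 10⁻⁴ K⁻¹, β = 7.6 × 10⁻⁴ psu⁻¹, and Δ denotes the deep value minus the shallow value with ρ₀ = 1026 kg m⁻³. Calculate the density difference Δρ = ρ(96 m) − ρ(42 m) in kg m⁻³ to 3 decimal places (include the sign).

ΔT = +0.8 K, ΔS = +0.48 psu (deep − shallow).
Δρ/ρ₀ = −(1.7 × 10⁻⁴)(+0.8) + (7.6 × 10⁻⁴)(+0.48) = 2.288 × 10⁻⁴.
Δρ = 1026 × (2.288 × 10⁻⁴) = +0.235 kg m⁻³.
Positive Δρ: denser below, stable.

+0.235 kg m⁻³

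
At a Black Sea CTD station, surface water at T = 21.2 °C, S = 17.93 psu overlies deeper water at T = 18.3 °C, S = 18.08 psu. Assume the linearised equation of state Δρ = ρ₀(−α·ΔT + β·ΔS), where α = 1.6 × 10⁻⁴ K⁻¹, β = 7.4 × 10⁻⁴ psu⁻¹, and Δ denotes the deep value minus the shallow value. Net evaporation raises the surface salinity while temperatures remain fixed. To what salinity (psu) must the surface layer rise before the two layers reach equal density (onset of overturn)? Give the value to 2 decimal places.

Neutral buoyancy requires −α(T_deep − T_surf) + β(S_deep − S_surf′) = 0.
S_surf′ = S_deep − (α/β)·ΔT = 18.08 − (1.6 × 10⁻⁴/7.4 × 10⁻⁴)·(-2.9) = 18.7070 psu.
Increase required: 18.7070 − 17.93 = 0.7770 psu.

18.71 psu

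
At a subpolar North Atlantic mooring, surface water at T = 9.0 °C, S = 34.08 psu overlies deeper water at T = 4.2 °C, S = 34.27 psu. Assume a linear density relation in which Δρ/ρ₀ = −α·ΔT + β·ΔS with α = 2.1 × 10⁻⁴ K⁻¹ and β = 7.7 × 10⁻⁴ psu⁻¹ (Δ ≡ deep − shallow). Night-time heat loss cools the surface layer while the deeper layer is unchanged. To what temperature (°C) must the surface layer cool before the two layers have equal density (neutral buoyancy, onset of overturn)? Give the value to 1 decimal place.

Neutral buoyancy requires Δρ = 0, i.e. −α(T_deep − T_surf′) + β(S_deep − S_surf) = 0.
T_surf′ = T_deep − (β/α)·ΔS = 4.2 − (7.7 × 10⁻⁴/2.1 × 10⁻⁴)·(+0.19) = 3.503 °C.
Cooling required: 9.0 − (3.503) = 5.497 °C.

3.5 °C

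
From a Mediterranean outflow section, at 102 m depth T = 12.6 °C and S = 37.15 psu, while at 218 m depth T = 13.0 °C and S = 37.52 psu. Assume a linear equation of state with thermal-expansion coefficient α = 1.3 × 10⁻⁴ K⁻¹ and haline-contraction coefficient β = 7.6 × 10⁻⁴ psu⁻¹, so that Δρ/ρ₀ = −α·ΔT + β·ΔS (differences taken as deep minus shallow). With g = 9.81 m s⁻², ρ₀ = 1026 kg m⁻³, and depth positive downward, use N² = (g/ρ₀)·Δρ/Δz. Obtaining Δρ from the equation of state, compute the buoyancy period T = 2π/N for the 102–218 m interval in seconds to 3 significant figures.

ΔT = +0.4 K, ΔS = +0.37 psu (deep − shallow).
Δρ/ρ₀ = −αΔT + βΔS = -5.20 × 10⁻⁵ + 2.812 × 10⁻⁴ = 2.292 × 10⁻⁴, so Δρ ≈ 0.2352 kg m⁻³.
N² = (g/ρ₀)·Δρ/Δz = g·(Δρ/ρ₀)/Δz = 9.81 × 2.292 × 10⁻⁴ / 116 = 1.9383 × 10⁻⁵ s⁻².
N = √(1.9383 × 10⁻⁵) = 4.4026 × 10⁻³ rad s⁻¹ → T = 2π/N = 1.4272 × 10³ s ≈ 1.43 × 10³ s.

1.43 × 10³ s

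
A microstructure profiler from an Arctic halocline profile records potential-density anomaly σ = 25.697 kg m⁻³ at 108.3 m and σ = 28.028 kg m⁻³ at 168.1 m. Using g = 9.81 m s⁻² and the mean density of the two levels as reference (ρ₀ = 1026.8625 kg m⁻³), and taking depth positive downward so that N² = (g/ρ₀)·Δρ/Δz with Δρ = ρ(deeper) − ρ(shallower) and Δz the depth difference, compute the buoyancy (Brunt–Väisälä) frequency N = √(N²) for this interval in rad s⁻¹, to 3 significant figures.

0.0193 rad s⁻¹

Δρ = 1028.028 − 1025.697 = 2.331 kg m⁻³ over Δz = 168.1 − 108.3 = 59.8 m.
N² = (9.81/1026.8625) × (2.331/59.8) = 3.7239 × 10⁻⁴ s⁻².
N = √(3.7239 × 10⁻⁴) = 0.019297 rad s⁻¹ ≈ 0.0193 rad s⁻¹.
Since Δρ > 0 the layer is stably stratified.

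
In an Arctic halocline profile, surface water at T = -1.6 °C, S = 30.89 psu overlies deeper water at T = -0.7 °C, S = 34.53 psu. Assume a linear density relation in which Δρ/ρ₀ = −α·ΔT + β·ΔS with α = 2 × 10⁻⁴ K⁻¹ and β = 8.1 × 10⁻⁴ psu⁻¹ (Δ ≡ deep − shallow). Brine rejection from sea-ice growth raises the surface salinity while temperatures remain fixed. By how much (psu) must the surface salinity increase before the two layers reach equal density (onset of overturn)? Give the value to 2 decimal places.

Neutral buoyancy requires −α(T_deep − T_surf) + β(S_deep − S_surf′) = 0.
S_surf′ = S_deep − (α/β)·ΔT = 34.53 − (2 × 10⁻⁴/8.1 × 10⁻⁴)·(+0.9) = 34.3078 psu.
Increase required: 34.3078 − 30.89 = 3.4178 psu.

3.42 psu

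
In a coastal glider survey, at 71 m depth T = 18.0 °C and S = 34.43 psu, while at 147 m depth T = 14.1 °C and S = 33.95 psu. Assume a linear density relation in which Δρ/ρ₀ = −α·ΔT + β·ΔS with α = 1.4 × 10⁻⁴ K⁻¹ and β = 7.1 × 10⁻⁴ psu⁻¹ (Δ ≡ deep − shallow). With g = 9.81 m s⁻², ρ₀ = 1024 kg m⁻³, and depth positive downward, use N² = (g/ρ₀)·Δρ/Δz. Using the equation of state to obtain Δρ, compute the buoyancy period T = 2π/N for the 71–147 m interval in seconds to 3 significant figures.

1.22 × 10³ s

ΔT = -3.9 K, ΔS = -0.48 psu (deep − shallow).
Δρ/ρ₀ = −αΔT + βΔS = 5.46 × 10⁻⁴ − 3.408 × 10⁻⁴ = 2.052 × 10⁻⁴, so Δρ ≈ 0.2101 kg m⁻³.
N² = (g/ρ₀)·Δρ/Δz = g·(Δρ/ρ₀)/Δz = 9.81 × 2.052 × 10⁻⁴ / 76 = 2.6487 × 10⁻⁵ s⁻².
N = √(2.6487 × 10⁻⁵) = 5.1466 × 10⁻³ rad s⁻¹ → T = 2π/N = 1.2208 × 10³ s ≈ 1.22 × 10³ s.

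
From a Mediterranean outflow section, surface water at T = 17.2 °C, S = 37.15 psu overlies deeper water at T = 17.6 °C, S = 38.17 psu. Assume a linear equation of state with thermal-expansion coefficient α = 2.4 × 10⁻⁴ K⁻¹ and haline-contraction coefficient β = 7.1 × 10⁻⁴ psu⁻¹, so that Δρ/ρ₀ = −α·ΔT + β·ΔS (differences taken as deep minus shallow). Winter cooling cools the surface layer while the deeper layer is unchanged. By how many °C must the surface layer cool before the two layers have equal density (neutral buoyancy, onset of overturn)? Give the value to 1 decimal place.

2.6 °C

Neutral buoyancy requires Δρ = 0, i.e. −α(T_deep − T_surf′) + β(S_deep − S_surf) = 0.
T_surf′ = T_deep − (β/α)·ΔS = 17.6 − (7.1 × 10⁻⁴/2.4 × 10⁻⁴)·(+1.02) = 14.583 °C.
Cooling required: 17.2 − (14.583) = 2.617 °C.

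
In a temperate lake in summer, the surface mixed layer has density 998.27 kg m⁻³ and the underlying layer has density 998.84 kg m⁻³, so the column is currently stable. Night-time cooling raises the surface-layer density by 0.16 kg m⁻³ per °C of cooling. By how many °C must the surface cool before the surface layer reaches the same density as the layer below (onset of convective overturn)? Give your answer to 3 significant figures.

3.56 °C

Density deficit of the surface layer: 998.84 − 998.27 = 0.57 kg m⁻³.
Required change = 0.57 / 0.16 = 3.56 °C.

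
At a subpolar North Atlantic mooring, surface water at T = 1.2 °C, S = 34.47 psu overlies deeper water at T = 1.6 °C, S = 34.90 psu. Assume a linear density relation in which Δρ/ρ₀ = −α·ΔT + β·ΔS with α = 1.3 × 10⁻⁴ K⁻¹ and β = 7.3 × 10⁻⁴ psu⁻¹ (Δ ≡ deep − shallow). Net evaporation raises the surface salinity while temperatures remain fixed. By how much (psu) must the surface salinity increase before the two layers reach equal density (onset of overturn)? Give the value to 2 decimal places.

Neutral buoyancy requires −α(T_deep − T_surf) + β(S_deep − S_surf′) = 0.
S_surf′ = S_deep − (α/β)·ΔT = 34.90 − (1.3 × 10⁻⁴/7.3 × 10⁻⁴)·(+0.4) = 34.8288 psu.
Increase required: 34.8288 − 34.47 = 0.3588 psu.

0.36 psu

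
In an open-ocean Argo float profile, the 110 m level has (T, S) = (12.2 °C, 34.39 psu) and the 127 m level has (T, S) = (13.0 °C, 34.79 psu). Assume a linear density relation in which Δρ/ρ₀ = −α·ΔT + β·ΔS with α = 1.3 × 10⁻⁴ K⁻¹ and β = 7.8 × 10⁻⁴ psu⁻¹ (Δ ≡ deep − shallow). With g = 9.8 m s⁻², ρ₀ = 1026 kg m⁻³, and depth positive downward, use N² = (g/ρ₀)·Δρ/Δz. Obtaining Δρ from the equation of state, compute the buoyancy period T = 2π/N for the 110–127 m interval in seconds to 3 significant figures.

ΔT = +0.8 K, ΔS = +0.40 psu (deep − shallow).
Δρ/ρ₀ = −αΔT + βΔS = -1.04 × 10⁻⁴ + 3.12 × 10⁻⁴ = 2.08 × 10⁻⁴, so Δρ ≈ 0.2134 kg m⁻³.
N² = (g/ρ₀)·Δρ/Δz = g·(Δρ/ρ₀)/Δz = 9.8 × 2.08 × 10⁻⁴ / 17 = 1.1991 × 10⁻⁴ s⁻².
N = √(1.1991 × 10⁻⁴) = 0.010950 rad s⁻¹ → T = 2π/N = 573.81 s ≈ 574 s.

574 s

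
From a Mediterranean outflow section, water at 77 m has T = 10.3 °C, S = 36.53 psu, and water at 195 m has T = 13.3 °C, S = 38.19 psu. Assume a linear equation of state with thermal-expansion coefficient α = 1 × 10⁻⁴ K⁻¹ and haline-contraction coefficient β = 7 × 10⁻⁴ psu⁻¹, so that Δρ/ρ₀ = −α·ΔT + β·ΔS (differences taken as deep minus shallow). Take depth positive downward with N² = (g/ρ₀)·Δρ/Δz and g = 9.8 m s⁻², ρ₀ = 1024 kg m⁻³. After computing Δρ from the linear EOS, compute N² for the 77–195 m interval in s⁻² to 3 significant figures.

7.16 × 10⁻⁵ s⁻²

ΔT = +3.0 K, ΔS = +1.66 psu (deep − shallow).
Δρ/ρ₀ = −αΔT + βΔS = -3.00 × 10⁻⁴ + 1.162 × 10⁻³ = 8.62 × 10⁻⁴, so Δρ ≈ 0.8827 kg m⁻³.
N² = (g/ρ₀)·Δρ/Δz = g·(Δρ/ρ₀)/Δz = 9.8 × 8.62 × 10⁻⁴ / 118 = 7.1590 × 10⁻⁵ s⁻² ≈ 7.16 × 10⁻⁵ s⁻².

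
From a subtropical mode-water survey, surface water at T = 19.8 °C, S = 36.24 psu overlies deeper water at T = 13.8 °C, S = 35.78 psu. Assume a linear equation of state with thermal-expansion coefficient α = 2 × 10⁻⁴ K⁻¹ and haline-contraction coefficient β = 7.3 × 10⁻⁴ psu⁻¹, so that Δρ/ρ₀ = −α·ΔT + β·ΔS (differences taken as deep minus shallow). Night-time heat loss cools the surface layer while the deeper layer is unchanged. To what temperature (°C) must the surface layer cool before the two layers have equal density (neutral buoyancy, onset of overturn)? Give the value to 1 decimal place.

Neutral buoyancy requires Δρ = 0, i.e. −α(T_deep − T_surf′) + β(S_deep − S_surf) = 0.
T_surf′ = T_deep − (β/α)·ΔS = 13.8 − (7.3 × 10⁻⁴/2 × 10⁻⁴)·(-0.46) = 15.479 °C.
Cooling required: 19.8 − (15.479) = 4.321 °C.

15.5 °C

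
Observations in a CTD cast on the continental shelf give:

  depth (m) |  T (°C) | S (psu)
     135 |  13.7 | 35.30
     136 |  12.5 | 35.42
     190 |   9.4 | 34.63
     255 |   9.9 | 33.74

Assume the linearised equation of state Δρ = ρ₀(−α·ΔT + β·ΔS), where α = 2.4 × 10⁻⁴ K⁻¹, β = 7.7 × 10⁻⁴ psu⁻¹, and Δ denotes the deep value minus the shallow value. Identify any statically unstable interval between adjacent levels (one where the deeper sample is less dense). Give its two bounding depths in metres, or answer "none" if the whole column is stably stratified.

Evaluate Δρ/ρ₀ = −αΔT + βΔS across each adjacent pair:
  135–136 m: −αΔT+βΔS = −(2.4 × 10⁻⁴)(-1.2)+(7.7 × 10⁻⁴)(+0.12) = 3.8 × 10⁻⁴ → stable
  136–190 m: −αΔT+βΔS = −(2.4 × 10⁻⁴)(-3.1)+(7.7 × 10⁻⁴)(-0.79) = 1.4 × 10⁻⁴ → stable
  190–255 m: −αΔT+βΔS = −(2.4 × 10⁻⁴)(+0.5)+(7.7 × 10⁻⁴)(-0.89) = -8.1 × 10⁻⁴ → UNSTABLE
The 190–255 m interval has Δρ < 0: lighter water underlies denser water.

190–255 m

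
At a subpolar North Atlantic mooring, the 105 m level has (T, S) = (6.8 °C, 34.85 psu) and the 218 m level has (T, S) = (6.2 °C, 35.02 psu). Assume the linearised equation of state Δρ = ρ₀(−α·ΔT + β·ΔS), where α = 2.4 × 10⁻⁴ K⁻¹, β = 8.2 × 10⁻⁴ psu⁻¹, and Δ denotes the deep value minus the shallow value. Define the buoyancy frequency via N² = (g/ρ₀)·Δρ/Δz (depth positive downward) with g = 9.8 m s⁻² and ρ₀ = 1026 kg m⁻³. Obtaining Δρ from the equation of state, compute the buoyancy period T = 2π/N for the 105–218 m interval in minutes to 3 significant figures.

ΔT = -0.6 K, ΔS = +0.17 psu (deep − shallow).
Δρ/ρ₀ = −αΔT + βΔS = 1.44 × 10⁻⁴ + 1.394 × 10⁻⁴ = 2.834 × 10⁻⁴, so Δρ ≈ 0.2908 kg m⁻³.
N² = (g/ρ₀)·Δρ/Δz = g·(Δρ/ρ₀)/Δz = 9.8 × 2.834 × 10⁻⁴ / 113 = 2.4578 × 10⁻⁵ s⁻².
N = √(2.4578 × 10⁻⁵) = 4.9576 × 10⁻³ rad s⁻¹ → T = 2π/N = 1.2674 × 10³ s = 21.123 min ≈ 21.1 min.

21.1 min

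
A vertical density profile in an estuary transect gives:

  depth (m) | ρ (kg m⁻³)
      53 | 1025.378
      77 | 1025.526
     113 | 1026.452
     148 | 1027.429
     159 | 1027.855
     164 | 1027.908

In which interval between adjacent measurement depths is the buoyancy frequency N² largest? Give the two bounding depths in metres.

148–159 m

Compute the density gradient over each adjacent pair:
  53–77 m: Δρ/Δz = 0.148/24 = 6.2 × 10⁻³ kg m⁻⁴
  77–113 m: Δρ/Δz = 0.926/36 = 0.026 kg m⁻⁴
  113–148 m: Δρ/Δz = 0.977/35 = 0.028 kg m⁻⁴
  148–159 m: Δρ/Δz = 0.426/11 = 0.039 kg m⁻⁴
  159–164 m: Δρ/Δz = 0.053/5 = 0.011 kg m⁻⁴
The largest gradient is in the 148–159 m interval — the pycnocline.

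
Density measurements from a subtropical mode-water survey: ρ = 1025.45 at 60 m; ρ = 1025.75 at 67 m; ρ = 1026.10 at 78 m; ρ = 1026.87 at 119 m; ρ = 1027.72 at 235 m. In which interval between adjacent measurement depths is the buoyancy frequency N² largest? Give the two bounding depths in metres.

Compute the density gradient over each adjacent pair:
  60–67 m: Δρ/Δz = 0.30/7 = 0.043 kg m⁻⁴
  67–78 m: Δρ/Δz = 0.35/11 = 0.032 kg m⁻⁴
  78–119 m: Δρ/Δz = 0.77/41 = 0.019 kg m⁻⁴
  119–235 m: Δρ/Δz = 0.85/116 = 7.3 × 10⁻³ kg m⁻⁴
The largest gradient is in the 60–67 m interval — the pycnocline.

60–67 m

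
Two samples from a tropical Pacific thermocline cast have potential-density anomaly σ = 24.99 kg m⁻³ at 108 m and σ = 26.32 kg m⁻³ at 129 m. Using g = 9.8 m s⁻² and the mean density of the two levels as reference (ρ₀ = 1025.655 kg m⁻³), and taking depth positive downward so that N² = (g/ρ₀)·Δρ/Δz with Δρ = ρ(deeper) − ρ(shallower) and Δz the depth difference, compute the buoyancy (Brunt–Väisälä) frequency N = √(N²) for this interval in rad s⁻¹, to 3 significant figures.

Δρ = 1026.32 − 1024.99 = 1.33 kg m⁻³ over Δz = 129 − 108 = 21 m.
N² = (9.8/1025.655) × (1.33/21) = 6.0514 × 10⁻⁴ s⁻².
N = √(6.0514 × 10⁻⁴) = 0.024600 rad s⁻¹ ≈ 0.0246 rad s⁻¹.

0.0246 rad s⁻¹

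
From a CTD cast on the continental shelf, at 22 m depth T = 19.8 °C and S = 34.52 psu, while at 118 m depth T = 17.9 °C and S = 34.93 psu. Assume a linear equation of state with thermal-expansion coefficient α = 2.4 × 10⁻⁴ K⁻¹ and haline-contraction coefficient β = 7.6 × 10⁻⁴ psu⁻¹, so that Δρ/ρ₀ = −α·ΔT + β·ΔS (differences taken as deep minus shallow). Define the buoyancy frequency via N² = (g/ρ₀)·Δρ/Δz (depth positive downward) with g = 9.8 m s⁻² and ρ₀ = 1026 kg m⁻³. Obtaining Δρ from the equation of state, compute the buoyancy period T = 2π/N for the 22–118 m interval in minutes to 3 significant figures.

ΔT = -1.9 K, ΔS = +0.41 psu (deep − shallow).
Δρ/ρ₀ = −αΔT + βΔS = 4.56 × 10⁻⁴ + 3.116 × 10⁻⁴ = 7.676 × 10⁻⁴, so Δρ ≈ 0.7876 kg m⁻³.
N² = (g/ρ₀)·Δρ/Δz = g·(Δρ/ρ₀)/Δz = 9.8 × 7.676 × 10⁻⁴ / 96 = 7.8359 × 10⁻⁵ s⁻².
N = √(7.8359 × 10⁻⁵) = 8.8521 × 10⁻³ rad s⁻¹ → T = 2π/N = 709.80 s = 11.830 min ≈ 11.8 min.

11.8 min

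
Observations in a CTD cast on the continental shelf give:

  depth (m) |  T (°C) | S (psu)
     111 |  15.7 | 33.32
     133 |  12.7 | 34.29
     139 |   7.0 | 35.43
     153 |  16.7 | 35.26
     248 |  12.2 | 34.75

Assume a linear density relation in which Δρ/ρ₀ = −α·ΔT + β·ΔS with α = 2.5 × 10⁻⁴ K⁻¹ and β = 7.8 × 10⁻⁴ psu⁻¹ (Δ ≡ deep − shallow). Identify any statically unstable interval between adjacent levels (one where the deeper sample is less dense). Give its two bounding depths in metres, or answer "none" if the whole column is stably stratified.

139–153 m

Evaluate Δρ/ρ₀ = −αΔT + βΔS across each adjacent pair:
  111–133 m: −αΔT+βΔS = −(2.5 × 10⁻⁴)(-3.0)+(7.8 × 10⁻⁴)(+0.97) = 1.5 × 10⁻³ → stable
  133–139 m: −αΔT+βΔS = −(2.5 × 10⁻⁴)(-5.7)+(7.8 × 10⁻⁴)(+1.14) = 2.3 × 10⁻³ → stable
  139–153 m: −αΔT+βΔS = −(2.5 × 10⁻⁴)(+9.7)+(7.8 × 10⁻⁴)(-0.17) = -2.6 × 10⁻³ → UNSTABLE
  153–248 m: −αΔT+βΔS = −(2.5 × 10⁻⁴)(-4.5)+(7.8 × 10⁻⁴)(-0.51) = 7.3 × 10⁻⁴ → stable
The 139–153 m interval has Δρ < 0: lighter water underlies denser water.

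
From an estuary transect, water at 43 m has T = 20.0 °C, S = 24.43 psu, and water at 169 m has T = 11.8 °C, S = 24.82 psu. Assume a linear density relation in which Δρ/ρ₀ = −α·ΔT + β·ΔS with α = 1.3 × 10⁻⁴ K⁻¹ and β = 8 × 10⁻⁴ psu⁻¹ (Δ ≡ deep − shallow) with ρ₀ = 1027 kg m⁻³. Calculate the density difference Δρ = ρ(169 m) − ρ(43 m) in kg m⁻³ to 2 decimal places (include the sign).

ΔT = -8.2 K, ΔS = +0.39 psu (deep − shallow).
Δρ/ρ₀ = −(1.3 × 10⁻⁴)(-8.2) + (8 × 10⁻⁴)(+0.39) = 1.378 × 10⁻³.
Δρ = 1027 × (1.378 × 10⁻³) = +1.42 kg m⁻³.
Positive Δρ: denser below, stable.

+1.42 kg m⁻³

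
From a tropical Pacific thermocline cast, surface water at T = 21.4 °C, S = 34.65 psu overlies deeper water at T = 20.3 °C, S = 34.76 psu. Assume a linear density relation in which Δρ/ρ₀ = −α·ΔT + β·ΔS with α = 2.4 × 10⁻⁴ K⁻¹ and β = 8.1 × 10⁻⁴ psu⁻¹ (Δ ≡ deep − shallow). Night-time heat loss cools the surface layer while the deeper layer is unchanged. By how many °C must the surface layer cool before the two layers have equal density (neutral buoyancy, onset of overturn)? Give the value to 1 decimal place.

Neutral buoyancy requires Δρ = 0, i.e. −α(T_deep − T_surf′) + β(S_deep − S_surf) = 0.
T_surf′ = T_deep − (β/α)·ΔS = 20.3 − (8.1 × 10⁻⁴/2.4 × 10⁻⁴)·(+0.11) = 19.929 °C.
Cooling required: 21.4 − (19.929) = 1.471 °C.

1.5 °C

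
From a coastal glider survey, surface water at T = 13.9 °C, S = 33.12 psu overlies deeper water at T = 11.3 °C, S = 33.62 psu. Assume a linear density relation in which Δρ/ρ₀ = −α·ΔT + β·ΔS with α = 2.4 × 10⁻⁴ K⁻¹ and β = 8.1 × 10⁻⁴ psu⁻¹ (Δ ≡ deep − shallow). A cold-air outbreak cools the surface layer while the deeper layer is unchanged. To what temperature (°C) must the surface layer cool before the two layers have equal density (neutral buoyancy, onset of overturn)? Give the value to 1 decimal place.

9.6 °C

Neutral buoyancy requires Δρ = 0, i.e. −α(T_deep − T_surf′) + β(S_deep − S_surf) = 0.
T_surf′ = T_deep − (β/α)·ΔS = 11.3 − (8.1 × 10⁻⁴/2.4 × 10⁻⁴)·(+0.50) = 9.613 °C.
Cooling required: 13.9 − (9.613) = 4.287 °C.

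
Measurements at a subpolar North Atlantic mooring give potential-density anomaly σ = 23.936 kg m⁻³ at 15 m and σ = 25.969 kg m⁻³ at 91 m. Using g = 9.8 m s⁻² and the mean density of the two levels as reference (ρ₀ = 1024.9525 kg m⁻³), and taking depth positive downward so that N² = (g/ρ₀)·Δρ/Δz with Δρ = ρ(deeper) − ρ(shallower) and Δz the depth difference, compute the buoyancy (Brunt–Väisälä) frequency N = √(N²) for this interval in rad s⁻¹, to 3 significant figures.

Δρ = 1025.969 − 1023.936 = 2.033 kg m⁻³ over Δz = 91 − 15 = 76 m.
N² = (9.8/1024.9525) × (2.033/76) = 2.5577 × 10⁻⁴ s⁻².
N = √(2.5577 × 10⁻⁴) = 0.015993 rad s⁻¹ ≈ 0.0160 rad s⁻¹.

0.0160 rad s⁻¹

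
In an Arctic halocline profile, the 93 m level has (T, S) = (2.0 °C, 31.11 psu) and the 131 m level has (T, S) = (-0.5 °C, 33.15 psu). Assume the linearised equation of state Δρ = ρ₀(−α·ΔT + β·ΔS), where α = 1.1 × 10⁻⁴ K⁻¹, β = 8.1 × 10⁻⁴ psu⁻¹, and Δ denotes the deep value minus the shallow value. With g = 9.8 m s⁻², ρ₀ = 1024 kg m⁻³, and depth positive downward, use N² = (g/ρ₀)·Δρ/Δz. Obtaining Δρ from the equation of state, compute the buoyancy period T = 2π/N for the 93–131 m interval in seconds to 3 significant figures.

ΔT = -2.5 K, ΔS = +2.04 psu (deep − shallow).
Δρ/ρ₀ = −αΔT + βΔS = 2.75 × 10⁻⁴ + 1.6524 × 10⁻³ = 1.9274 × 10⁻³, so Δρ ≈ 1.974 kg m⁻³.
N² = (g/ρ₀)·Δρ/Δz = g·(Δρ/ρ₀)/Δz = 9.8 × 1.9274 × 10⁻³ / 38 = 4.9707 × 10⁻⁴ s⁻².
N = √(4.9707 × 10⁻⁴) = 0.022295 rad s⁻¹ → T = 2π/N = 281.82 s ≈ 282 s.

282 s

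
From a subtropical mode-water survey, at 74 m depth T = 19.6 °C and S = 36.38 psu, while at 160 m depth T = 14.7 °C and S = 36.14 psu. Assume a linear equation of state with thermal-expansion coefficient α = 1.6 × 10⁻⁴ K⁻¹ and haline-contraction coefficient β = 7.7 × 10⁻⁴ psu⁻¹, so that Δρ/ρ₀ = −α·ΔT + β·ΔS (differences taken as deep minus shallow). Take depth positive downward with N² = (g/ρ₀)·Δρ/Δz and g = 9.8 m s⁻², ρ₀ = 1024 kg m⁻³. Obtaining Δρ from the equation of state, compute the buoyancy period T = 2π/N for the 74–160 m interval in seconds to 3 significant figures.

ΔT = -4.9 K, ΔS = -0.24 psu (deep − shallow).
Δρ/ρ₀ = −αΔT + βΔS = 7.84 × 10⁻⁴ − 1.848 × 10⁻⁴ = 5.992 × 10⁻⁴, so Δρ ≈ 0.6136 kg m⁻³.
N² = (g/ρ₀)·Δρ/Δz = g·(Δρ/ρ₀)/Δz = 9.8 × 5.992 × 10⁻⁴ / 86 = 6.8281 × 10⁻⁵ s⁻².
N = √(6.8281 × 10⁻⁵) = 8.2632 × 10⁻³ rad s⁻¹ → T = 2π/N = 760.38 s ≈ 760 s.

760 s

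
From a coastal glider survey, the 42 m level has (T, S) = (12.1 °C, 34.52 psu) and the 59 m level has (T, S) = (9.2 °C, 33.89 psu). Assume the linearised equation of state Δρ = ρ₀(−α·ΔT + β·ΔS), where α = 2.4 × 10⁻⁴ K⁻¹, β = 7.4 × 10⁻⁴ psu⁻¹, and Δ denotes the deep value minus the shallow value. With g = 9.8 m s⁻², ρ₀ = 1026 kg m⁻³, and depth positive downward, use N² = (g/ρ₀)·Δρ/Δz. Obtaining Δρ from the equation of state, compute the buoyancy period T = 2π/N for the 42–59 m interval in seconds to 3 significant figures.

546 s

ΔT = -2.9 K, ΔS = -0.63 psu (deep − shallow).
Δρ/ρ₀ = −αΔT + βΔS = 6.96 × 10⁻⁴ − 4.662 × 10⁻⁴ = 2.298 × 10⁻⁴, so Δρ ≈ 0.2358 kg m⁻³.
N² = (g/ρ₀)·Δρ/Δz = g·(Δρ/ρ₀)/Δz = 9.8 × 2.298 × 10⁻⁴ / 17 = 1.3247 × 10⁻⁴ s⁻².
N = √(1.3247 × 10⁻⁴) = 0.011510 rad s⁻¹ → T = 2π/N = 545.89 s ≈ 546 s.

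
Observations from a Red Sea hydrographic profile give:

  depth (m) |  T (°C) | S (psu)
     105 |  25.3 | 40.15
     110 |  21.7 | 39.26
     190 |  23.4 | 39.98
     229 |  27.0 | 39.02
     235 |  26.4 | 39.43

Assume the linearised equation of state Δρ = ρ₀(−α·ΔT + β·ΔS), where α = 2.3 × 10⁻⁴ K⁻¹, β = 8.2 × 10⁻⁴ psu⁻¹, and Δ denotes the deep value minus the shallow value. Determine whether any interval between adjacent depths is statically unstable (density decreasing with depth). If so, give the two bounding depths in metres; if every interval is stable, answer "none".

Evaluate Δρ/ρ₀ = −αΔT + βΔS across each adjacent pair:
  105–110 m: −αΔT+βΔS = −(2.3 × 10⁻⁴)(-3.6)+(8.2 × 10⁻⁴)(-0.89) = 9.8 × 10⁻⁵ → stable
  110–190 m: −αΔT+βΔS = −(2.3 × 10⁻⁴)(+1.7)+(8.2 × 10⁻⁴)(+0.72) = 2.0 × 10⁻⁴ → stable
  190–229 m: −αΔT+βΔS = −(2.3 × 10⁻⁴)(+3.6)+(8.2 × 10⁻⁴)(-0.96) = -1.6 × 10⁻³ → UNSTABLE
  229–235 m: −αΔT+βΔS = −(2.3 × 10⁻⁴)(-0.6)+(8.2 × 10⁻⁴)(+0.41) = 4.7 × 10⁻⁴ → stable
The 190–229 m interval has Δρ < 0: lighter water underlies denser water.

190–229 m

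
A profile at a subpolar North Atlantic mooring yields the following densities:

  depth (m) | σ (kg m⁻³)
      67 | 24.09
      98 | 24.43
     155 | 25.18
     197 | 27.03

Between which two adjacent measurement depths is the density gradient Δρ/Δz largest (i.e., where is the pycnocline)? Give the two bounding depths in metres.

155–197 m

Compute the density gradient over each adjacent pair:
  67–98 m: Δρ/Δz = 0.34/31 = 0.011 kg m⁻⁴
  98–155 m: Δρ/Δz = 0.75/57 = 0.013 kg m⁻⁴
  155–197 m: Δρ/Δz = 1.85/42 = 0.044 kg m⁻⁴
The largest gradient is in the 155–197 m interval — the pycnocline.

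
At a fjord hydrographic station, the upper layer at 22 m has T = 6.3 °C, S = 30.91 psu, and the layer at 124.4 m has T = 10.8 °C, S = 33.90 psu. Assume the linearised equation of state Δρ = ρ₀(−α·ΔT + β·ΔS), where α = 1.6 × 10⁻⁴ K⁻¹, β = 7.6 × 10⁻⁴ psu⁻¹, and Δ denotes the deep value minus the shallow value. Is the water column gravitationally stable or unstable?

ΔT = 10.8 − 6.3 = +4.5 K and ΔS = 33.90 − 30.91 = +2.99 psu (deep − shallow).
−αΔT = -7.20 × 10⁻⁴; βΔS = 2.2724 × 10⁻³; sum Δρ/ρ₀ = 1.5524 × 10⁻³.
Δρ/ρ₀ > 0, so Δρ > 0: deeper water is denser → statically stable.

stable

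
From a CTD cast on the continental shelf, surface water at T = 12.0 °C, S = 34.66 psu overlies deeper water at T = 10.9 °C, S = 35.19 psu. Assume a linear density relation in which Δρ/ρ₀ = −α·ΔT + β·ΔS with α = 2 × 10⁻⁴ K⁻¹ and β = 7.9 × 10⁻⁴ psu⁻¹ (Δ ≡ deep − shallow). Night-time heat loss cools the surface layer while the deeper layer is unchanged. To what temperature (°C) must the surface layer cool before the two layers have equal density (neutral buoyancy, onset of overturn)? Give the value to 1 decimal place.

8.8 °C

Neutral buoyancy requires Δρ = 0, i.e. −α(T_deep − T_surf′) + β(S_deep − S_surf) = 0.
T_surf′ = T_deep − (β/α)·ΔS = 10.9 − (7.9 × 10⁻⁴/2 × 10⁻⁴)·(+0.53) = 8.806 °C.
Cooling required: 12.0 − (8.806) = 3.194 °C.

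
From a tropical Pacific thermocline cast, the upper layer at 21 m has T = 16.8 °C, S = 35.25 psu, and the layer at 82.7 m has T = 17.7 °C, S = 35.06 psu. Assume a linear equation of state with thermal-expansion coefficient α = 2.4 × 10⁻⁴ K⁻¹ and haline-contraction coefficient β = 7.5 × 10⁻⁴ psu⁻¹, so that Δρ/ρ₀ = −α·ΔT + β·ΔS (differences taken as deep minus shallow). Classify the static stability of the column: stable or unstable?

unstable

ΔT = 17.7 − 16.8 = +0.9 K and ΔS = 35.06 − 35.25 = -0.19 psu (deep − shallow).
−αΔT = -2.16 × 10⁻⁴; βΔS = -1.425 × 10⁻⁴; sum Δρ/ρ₀ = -3.585 × 10⁻⁴.
Δρ/ρ₀ < 0, so Δρ < 0: deeper water is lighter → statically unstable; the column would overturn.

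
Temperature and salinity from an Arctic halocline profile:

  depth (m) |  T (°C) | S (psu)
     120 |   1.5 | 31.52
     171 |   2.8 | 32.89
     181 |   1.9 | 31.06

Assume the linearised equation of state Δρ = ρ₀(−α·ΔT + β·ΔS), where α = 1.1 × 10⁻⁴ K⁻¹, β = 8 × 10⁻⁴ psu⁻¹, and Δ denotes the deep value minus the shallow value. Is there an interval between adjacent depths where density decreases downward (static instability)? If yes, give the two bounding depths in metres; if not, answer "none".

Evaluate Δρ/ρ₀ = −αΔT + βΔS across each adjacent pair:
  120–171 m: −αΔT+βΔS = −(1.1 × 10⁻⁴)(+1.3)+(8 × 10⁻⁴)(+1.37) = 9.5 × 10⁻⁴ → stable
  171–181 m: −αΔT+βΔS = −(1.1 × 10⁻⁴)(-0.9)+(8 × 10⁻⁴)(-1.83) = -1.4 × 10⁻³ → UNSTABLE
The 171–181 m interval has Δρ < 0: lighter water underlies denser water.

171–181 m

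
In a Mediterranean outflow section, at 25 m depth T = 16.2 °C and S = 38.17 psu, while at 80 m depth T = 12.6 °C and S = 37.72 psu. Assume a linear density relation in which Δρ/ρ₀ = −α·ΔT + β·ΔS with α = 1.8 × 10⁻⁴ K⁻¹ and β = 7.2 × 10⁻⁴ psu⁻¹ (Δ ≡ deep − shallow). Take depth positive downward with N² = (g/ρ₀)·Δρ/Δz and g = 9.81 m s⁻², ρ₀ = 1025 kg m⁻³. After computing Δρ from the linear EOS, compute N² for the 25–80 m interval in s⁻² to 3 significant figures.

ΔT = -3.6 K, ΔS = -0.45 psu (deep − shallow).
Δρ/ρ₀ = −αΔT + βΔS = 6.48 × 10⁻⁴ − 3.24 × 10⁻⁴ = 3.24 × 10⁻⁴, so Δρ ≈ 0.3321 kg m⁻³.
N² = (g/ρ₀)·Δρ/Δz = g·(Δρ/ρ₀)/Δz = 9.81 × 3.24 × 10⁻⁴ / 55 = 5.7790 × 10⁻⁵ s⁻² ≈ 5.78 × 10⁻⁵ s⁻².

5.78 × 10⁻⁵ s⁻²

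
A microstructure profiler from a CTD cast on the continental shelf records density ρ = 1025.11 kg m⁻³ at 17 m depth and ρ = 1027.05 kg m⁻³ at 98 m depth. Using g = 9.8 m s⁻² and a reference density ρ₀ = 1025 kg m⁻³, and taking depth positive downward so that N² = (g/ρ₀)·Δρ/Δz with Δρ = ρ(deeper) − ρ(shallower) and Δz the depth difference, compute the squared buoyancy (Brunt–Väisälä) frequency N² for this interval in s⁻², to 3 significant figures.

Δρ = 1027.05 − 1025.11 = 1.94 kg m⁻³ over Δz = 98 − 17 = 81 m.
N² = (9.8/1025) × (1.94/81) = 2.2899 × 10⁻⁴ s⁻² ≈ 2.29 × 10⁻⁴ s⁻².

2.29 × 10⁻⁴ s⁻²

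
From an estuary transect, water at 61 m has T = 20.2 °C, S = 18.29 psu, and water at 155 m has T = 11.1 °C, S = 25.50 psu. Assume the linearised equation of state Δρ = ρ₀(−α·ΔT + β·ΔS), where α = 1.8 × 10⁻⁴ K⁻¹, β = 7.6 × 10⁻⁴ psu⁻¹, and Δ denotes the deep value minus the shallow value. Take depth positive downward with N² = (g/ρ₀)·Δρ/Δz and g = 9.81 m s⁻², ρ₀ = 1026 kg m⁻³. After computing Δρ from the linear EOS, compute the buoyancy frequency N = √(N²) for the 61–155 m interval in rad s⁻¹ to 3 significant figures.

ΔT = -9.1 K, ΔS = +7.21 psu (deep − shallow).
Δρ/ρ₀ = −αΔT + βΔS = 1.638 × 10⁻³ + 5.4796 × 10⁻³ = 7.1176 × 10⁻³, so Δρ ≈ 7.303 kg m⁻³.
N² = (g/ρ₀)·Δρ/Δz = g·(Δρ/ρ₀)/Δz = 9.81 × 7.1176 × 10⁻³ / 94 = 7.4280 × 10⁻⁴ s⁻².
N = √(7.4280 × 10⁻⁴) = 0.027254 rad s⁻¹ ≈ 0.0273 rad s⁻¹.

0.0273 rad s⁻¹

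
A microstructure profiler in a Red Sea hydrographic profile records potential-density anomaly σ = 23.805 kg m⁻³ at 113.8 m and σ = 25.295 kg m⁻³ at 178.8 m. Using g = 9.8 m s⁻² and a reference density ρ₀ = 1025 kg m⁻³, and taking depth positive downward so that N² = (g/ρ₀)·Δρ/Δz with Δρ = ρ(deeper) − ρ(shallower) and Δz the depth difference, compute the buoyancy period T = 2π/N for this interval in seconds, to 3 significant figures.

424 s

Δρ = 1025.295 − 1023.805 = 1.490 kg m⁻³ over Δz = 178.8 − 113.8 = 65 m.
N² = (9.8/1025) × (1.490/65) = 2.1917 × 10⁻⁴ s⁻².
N = √(2.1917 × 10⁻⁴) = 0.014804 rad s⁻¹, so T = 2π/N = 424.42 s ≈ 424 s.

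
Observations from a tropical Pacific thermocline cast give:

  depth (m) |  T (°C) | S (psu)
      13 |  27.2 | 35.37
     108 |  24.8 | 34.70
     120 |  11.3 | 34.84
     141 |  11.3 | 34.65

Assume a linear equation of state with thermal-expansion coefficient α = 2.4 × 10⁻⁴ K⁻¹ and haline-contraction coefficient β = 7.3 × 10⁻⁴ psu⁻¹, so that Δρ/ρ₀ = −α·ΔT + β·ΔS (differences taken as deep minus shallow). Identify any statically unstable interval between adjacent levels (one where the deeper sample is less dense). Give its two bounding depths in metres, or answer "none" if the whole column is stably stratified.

Evaluate Δρ/ρ₀ = −αΔT + βΔS across each adjacent pair:
  13–108 m: −αΔT+βΔS = −(2.4 × 10⁻⁴)(-2.4)+(7.3 × 10⁻⁴)(-0.67) = 8.7 × 10⁻⁵ → stable
  108–120 m: −αΔT+βΔS = −(2.4 × 10⁻⁴)(-13.5)+(7.3 × 10⁻⁴)(+0.14) = 3.3 × 10⁻³ → stable
  120–141 m: −αΔT+βΔS = −(2.4 × 10⁻⁴)(+0.0)+(7.3 × 10⁻⁴)(-0.19) = -1.4 × 10⁻⁴ → UNSTABLE
The 120–141 m interval has Δρ < 0: lighter water underlies denser water.

120–141 m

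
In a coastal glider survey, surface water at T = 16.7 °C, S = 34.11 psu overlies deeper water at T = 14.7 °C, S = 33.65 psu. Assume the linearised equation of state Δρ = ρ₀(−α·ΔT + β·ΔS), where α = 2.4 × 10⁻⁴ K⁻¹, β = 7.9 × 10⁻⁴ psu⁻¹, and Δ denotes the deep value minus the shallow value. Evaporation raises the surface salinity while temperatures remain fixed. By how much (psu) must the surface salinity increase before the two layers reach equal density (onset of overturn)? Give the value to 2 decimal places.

Neutral buoyancy requires −α(T_deep − T_surf) + β(S_deep − S_surf′) = 0.
S_surf′ = S_deep − (α/β)·ΔT = 33.65 − (2.4 × 10⁻⁴/7.9 × 10⁻⁴)·(-2.0) = 34.2576 psu.
Increase required: 34.2576 − 34.11 = 0.1476 psu.

0.15 psu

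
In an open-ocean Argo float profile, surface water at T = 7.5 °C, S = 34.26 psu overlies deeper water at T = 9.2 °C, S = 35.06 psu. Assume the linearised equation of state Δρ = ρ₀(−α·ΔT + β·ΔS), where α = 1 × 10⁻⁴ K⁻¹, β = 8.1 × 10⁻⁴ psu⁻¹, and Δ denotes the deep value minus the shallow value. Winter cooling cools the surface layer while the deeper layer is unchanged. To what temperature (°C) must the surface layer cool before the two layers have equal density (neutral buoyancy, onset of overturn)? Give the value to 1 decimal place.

Neutral buoyancy requires Δρ = 0, i.e. −α(T_deep − T_surf′) + β(S_deep − S_surf) = 0.
T_surf′ = T_deep − (β/α)·ΔS = 9.2 − (8.1 × 10⁻⁴/1 × 10⁻⁴)·(+0.80) = 2.720 °C.
Cooling required: 7.5 − (2.720) = 4.780 °C.

2.7 °C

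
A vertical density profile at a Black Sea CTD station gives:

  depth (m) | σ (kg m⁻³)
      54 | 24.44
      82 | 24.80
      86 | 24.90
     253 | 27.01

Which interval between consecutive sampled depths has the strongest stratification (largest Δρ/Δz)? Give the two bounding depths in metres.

82–86 m

Compute the density gradient over each adjacent pair:
  54–82 m: Δρ/Δz = 0.36/28 = 0.013 kg m⁻⁴
  82–86 m: Δρ/Δz = 0.10/4 = 0.025 kg m⁻⁴
  86–253 m: Δρ/Δz = 2.11/167 = 0.013 kg m⁻⁴
The largest gradient is in the 82–86 m interval — the pycnocline.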